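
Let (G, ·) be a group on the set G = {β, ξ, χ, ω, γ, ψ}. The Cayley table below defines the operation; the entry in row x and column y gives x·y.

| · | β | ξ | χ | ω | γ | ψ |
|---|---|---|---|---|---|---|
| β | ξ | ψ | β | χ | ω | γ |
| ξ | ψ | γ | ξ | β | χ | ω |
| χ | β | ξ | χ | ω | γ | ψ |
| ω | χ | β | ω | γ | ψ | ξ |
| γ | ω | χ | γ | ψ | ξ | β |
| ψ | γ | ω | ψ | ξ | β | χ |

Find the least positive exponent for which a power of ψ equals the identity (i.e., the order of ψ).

2

The identity element is χ (its row matches the header).
ψ^1 = ψ
ψ^2 = ψ·ψ = χ
The first power of ψ equal to the identity is ψ^2, so ord(ψ) = 2.
(Structurally, G here is isomorphic to the cyclic group Z_6.)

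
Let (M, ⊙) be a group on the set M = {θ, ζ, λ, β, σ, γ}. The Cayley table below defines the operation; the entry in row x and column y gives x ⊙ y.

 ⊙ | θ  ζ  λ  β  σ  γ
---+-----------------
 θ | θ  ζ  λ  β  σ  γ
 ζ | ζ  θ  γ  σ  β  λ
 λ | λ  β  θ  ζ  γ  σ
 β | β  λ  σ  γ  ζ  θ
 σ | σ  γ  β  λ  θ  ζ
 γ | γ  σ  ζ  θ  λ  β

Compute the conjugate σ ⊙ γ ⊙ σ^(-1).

β

The identity is θ. In row σ, the entry θ sits in column σ, so σ^(-1) = σ.
σ ⊙ γ = ζ
ζ ⊙ σ = β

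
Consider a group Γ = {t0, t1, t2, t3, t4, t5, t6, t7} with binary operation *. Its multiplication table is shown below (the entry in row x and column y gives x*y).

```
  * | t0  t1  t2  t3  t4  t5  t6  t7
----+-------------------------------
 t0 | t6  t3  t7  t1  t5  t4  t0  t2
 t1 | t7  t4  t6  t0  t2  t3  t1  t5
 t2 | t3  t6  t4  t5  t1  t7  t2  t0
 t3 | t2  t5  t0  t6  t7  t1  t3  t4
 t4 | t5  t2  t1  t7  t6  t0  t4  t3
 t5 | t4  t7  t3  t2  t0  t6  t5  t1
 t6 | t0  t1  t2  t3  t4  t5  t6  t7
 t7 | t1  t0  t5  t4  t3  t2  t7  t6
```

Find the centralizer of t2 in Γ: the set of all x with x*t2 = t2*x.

{t1, t2, t4, t6}

Compare row t2 with column t2 entry by entry.
t4*t2 = t1 = t2*t4, so t4 commutes with t2.
t0*t2 = t7 but t2*t0 = t3, so t0 does not.
Collecting the elements that commute with t2: C(t2) = {t1, t2, t4, t6}.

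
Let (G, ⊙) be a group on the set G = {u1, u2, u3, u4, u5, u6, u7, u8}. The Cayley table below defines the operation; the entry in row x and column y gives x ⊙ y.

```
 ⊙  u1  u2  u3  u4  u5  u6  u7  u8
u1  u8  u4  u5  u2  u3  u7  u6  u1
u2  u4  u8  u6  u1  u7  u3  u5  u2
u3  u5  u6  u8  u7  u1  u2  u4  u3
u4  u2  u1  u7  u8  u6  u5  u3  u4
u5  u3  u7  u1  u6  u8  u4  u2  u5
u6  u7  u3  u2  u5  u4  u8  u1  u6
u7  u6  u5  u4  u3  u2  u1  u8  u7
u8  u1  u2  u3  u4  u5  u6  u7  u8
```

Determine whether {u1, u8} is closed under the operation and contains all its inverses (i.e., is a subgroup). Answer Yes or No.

{u1, u8} contains the identity u8.
Checking products: every product of two elements of {u1, u8} (read from the table) lies in {u1, u8}, so the set is closed.
In a finite group, a nonempty closed subset is a subgroup. So {u1, u8} ≤ G.

Yes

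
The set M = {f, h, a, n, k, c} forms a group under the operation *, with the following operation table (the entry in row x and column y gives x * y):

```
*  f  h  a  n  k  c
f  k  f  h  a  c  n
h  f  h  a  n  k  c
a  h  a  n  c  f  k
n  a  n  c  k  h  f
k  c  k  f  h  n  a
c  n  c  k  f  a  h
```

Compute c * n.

Read row c, column n: c * n = f.

f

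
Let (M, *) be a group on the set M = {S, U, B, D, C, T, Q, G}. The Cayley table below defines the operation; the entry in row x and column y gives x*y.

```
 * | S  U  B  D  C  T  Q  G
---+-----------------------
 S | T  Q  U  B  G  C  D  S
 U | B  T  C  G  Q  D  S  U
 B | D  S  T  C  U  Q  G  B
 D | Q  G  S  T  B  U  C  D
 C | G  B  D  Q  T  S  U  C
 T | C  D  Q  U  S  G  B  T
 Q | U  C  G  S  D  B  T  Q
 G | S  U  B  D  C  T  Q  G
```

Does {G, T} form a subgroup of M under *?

{G, T} contains the identity G.
Checking products: every product of two elements of {G, T} (read from the table) lies in {G, T}, so the set is closed.
In a finite group, a nonempty closed subset is a subgroup. So {G, T} ≤ M.

Yes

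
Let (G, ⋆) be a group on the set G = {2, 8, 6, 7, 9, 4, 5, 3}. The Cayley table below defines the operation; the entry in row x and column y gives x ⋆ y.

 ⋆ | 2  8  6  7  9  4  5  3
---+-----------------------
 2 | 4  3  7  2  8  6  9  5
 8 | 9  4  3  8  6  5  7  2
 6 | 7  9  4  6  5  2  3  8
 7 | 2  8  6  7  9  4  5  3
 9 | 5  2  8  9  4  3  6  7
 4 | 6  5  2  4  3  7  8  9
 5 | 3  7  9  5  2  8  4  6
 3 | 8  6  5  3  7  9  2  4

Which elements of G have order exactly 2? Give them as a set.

{4}

Identity is 7. Compute the order of each non-identity element by repeated multiplication:
  2: 2 → 4 → 6 → 7  (order 4)
  8: 8 → 4 → 5 → 7  (order 4)
  6: 6 → 4 → 2 → 7  (order 4)
  9: 9 → 4 → 3 → 7  (order 4)
  4: 4 → 7  (order 2)
  5: 5 → 4 → 8 → 7  (order 4)
  3: 3 → 4 → 9 → 7  (order 4)
Elements of order 2: {4}.
(Structurally, G here is isomorphic to the quaternion group Q_8.)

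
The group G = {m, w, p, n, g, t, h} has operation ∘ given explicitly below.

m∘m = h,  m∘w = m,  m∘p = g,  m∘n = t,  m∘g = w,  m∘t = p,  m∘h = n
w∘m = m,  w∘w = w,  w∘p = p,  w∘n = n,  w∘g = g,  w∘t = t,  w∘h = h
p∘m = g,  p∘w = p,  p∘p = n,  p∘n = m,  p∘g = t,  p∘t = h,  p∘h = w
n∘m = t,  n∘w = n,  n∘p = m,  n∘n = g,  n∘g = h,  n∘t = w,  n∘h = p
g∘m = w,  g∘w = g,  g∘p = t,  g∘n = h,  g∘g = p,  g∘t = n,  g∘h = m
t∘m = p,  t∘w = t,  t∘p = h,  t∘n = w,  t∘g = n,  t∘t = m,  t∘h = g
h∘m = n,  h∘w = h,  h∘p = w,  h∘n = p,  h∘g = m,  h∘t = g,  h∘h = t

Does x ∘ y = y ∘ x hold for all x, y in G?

Yes

Check whether the table is symmetric across its main diagonal.
Every entry (row x, col y) equals the entry (row y, col x), so G is abelian.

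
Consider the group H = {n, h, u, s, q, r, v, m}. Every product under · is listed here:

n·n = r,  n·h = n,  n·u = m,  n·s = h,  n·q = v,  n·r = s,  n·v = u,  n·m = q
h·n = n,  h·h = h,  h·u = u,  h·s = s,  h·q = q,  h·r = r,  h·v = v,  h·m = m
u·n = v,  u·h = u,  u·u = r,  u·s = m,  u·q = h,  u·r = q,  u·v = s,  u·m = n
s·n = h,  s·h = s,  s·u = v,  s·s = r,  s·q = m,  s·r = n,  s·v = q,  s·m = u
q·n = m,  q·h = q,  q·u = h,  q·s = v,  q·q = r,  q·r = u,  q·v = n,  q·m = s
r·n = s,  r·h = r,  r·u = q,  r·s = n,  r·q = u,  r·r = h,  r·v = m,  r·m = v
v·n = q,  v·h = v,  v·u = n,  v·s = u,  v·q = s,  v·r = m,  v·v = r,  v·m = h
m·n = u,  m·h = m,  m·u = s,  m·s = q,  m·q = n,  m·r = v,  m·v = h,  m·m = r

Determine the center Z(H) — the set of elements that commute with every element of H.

{h, r}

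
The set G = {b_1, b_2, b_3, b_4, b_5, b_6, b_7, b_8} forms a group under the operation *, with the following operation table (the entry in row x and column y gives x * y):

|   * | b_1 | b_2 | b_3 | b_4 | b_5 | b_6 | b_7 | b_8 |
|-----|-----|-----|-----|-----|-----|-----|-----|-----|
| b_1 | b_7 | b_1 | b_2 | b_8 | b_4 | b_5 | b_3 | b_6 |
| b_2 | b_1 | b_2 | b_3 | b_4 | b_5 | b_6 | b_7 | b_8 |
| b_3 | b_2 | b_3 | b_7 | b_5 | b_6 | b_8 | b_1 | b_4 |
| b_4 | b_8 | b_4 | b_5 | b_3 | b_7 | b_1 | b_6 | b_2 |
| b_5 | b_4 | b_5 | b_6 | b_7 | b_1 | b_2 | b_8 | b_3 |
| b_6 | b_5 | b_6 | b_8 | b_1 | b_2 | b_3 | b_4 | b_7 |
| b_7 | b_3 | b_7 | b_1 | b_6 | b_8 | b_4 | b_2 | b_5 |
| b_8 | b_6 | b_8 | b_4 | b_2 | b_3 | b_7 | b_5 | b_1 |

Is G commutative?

Check whether the table is symmetric across its main diagonal.
Every entry (row x, col y) equals the entry (row y, col x), so G is abelian.

Yes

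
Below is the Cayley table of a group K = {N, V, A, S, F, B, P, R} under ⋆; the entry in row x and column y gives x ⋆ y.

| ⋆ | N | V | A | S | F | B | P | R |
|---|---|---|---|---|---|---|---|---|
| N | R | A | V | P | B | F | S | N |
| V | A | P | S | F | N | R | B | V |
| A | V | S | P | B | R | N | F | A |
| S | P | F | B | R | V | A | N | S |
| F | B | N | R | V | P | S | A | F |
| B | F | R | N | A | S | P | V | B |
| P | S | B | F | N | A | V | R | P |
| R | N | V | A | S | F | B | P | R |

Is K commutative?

Check whether the table is symmetric across its main diagonal.
Every entry (row x, col y) equals the entry (row y, col x), so K is abelian.

Yes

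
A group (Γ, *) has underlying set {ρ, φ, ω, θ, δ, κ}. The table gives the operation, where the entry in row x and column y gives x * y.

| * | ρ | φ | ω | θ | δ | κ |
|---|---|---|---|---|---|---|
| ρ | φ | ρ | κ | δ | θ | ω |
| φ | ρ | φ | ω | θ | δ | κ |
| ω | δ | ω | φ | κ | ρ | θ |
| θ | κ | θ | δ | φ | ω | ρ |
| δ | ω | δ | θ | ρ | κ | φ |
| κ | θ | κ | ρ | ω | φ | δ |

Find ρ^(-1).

ρ

First locate the identity: row φ matches the header, so φ is the identity.
Scan row ρ for φ: ρ * ρ = φ. Hence ρ^(-1) = ρ.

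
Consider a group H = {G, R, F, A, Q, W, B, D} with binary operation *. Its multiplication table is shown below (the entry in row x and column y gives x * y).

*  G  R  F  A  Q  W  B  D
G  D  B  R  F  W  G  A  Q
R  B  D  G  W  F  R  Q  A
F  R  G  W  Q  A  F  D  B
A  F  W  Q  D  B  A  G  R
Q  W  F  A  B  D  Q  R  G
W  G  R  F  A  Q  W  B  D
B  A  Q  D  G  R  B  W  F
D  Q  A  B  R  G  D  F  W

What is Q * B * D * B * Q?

W

Q * B = R
R * D = A
A * B = G
G * Q = W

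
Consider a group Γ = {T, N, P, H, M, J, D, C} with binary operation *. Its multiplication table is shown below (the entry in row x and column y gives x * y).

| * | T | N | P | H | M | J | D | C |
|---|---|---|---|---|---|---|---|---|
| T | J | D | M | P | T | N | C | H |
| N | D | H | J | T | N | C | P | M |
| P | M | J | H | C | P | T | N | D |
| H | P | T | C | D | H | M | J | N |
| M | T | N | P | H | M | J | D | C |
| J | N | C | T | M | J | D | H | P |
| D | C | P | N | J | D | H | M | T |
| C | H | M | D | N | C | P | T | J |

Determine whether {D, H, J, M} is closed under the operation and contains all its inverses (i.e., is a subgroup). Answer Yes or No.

{D, H, J, M} contains the identity M.
Checking products: every product of two elements of {D, H, J, M} (read from the table) lies in {D, H, J, M}, so the set is closed.
In a finite group, a nonempty closed subset is a subgroup. So {D, H, J, M} ≤ Γ.
(Structurally, Γ here is isomorphic to the cyclic group Z_8.)

Yes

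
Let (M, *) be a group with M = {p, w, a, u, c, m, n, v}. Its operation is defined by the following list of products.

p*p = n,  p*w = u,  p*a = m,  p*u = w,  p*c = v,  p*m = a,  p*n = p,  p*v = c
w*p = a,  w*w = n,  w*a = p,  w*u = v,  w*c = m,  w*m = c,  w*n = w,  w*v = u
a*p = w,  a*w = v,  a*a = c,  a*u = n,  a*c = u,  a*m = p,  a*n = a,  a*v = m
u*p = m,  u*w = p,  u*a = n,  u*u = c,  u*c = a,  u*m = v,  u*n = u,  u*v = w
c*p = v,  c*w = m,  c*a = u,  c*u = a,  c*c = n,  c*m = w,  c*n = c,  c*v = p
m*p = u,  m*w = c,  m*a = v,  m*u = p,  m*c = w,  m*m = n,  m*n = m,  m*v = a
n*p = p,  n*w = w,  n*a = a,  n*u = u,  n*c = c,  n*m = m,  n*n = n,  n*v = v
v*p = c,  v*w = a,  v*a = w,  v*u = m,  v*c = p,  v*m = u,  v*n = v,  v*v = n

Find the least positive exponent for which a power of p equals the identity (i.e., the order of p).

2

The identity element is n (its row matches the header).
p^1 = p
p^2 = p*p = n
The first power of p equal to the identity is p^2, so ord(p) = 2.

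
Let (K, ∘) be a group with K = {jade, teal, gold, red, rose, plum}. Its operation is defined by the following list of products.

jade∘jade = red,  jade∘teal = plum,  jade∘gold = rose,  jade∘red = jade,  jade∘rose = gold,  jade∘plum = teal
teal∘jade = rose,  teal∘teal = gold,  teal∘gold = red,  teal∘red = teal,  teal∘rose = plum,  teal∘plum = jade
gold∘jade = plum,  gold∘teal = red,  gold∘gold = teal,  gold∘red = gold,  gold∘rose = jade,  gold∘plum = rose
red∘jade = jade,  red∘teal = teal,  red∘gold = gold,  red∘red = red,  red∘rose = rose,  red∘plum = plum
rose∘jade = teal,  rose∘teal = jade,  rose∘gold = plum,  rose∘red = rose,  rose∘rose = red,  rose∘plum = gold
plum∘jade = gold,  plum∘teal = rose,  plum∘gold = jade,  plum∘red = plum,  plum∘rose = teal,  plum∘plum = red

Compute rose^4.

red

rose^1 = rose
rose^2 = rose ∘ rose = red
rose^3 = red ∘ rose = rose
rose^4 = rose ∘ rose = red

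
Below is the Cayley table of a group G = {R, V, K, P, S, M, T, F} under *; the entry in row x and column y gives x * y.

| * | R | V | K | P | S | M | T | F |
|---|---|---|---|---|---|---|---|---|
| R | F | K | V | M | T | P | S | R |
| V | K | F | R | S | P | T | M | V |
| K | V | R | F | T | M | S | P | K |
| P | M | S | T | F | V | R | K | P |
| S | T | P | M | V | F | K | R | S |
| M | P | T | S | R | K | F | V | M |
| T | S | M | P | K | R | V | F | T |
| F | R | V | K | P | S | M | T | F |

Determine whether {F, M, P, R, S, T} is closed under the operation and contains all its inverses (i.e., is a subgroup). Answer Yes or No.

No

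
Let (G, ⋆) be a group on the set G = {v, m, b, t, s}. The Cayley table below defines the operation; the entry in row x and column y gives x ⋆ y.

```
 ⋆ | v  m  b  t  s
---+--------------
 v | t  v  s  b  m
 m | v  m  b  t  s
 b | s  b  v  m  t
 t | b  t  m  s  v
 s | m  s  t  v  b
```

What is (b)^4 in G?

t

b^1 = b
b^2 = b ⋆ b = v
b^3 = v ⋆ b = s
b^4 = s ⋆ b = t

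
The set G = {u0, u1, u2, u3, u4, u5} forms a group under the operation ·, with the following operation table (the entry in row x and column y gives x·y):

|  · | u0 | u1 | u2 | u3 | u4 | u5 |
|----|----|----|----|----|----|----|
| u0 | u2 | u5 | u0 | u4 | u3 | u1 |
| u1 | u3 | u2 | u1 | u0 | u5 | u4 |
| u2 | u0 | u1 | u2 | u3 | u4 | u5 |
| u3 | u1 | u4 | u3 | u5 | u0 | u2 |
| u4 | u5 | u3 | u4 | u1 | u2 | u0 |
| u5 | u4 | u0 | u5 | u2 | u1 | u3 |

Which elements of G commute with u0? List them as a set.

Compare row u0 with column u0 entry by entry.
u4·u0 = u5 but u0·u4 = u3, so u4 does not.
Collecting the elements that commute with u0: C(u0) = {u0, u2}.

{u0, u2}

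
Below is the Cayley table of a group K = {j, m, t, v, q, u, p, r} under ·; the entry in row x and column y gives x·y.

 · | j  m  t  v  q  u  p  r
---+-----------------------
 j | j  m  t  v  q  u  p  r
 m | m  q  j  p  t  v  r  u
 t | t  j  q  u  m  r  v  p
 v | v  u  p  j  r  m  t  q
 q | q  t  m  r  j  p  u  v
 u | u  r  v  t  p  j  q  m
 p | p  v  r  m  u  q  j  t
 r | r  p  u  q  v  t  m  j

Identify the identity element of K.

The identity e satisfies e·x = x for all x, so its row in the table reproduces the column headers.
Row j reads: j, m, t, v, q, u, p, r — exactly the header order. So j is the identity.
(Structurally, K here is isomorphic to the dihedral group D_4.)

j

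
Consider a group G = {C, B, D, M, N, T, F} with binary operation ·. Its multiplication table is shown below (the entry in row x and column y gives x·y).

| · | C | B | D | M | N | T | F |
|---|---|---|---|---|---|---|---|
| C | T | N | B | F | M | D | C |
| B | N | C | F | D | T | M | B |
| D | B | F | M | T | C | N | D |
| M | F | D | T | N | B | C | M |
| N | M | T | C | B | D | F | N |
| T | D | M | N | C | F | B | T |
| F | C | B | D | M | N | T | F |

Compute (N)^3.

C

N^1 = N
N^2 = N·N = D
N^3 = D·N = C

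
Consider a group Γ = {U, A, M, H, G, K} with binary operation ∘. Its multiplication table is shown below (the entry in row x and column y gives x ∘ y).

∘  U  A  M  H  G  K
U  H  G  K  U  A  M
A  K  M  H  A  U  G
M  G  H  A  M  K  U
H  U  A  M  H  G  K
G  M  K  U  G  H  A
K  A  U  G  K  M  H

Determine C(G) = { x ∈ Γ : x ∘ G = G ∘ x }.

{G, H}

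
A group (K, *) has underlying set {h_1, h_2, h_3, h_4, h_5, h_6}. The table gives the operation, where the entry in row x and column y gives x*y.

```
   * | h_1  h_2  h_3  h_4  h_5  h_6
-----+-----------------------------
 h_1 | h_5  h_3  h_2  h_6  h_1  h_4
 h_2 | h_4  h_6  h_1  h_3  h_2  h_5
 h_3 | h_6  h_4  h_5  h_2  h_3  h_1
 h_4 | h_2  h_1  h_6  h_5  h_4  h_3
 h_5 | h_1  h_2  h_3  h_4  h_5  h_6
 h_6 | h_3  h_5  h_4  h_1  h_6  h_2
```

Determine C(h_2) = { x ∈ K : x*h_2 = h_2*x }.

{h_2, h_5, h_6}

Compare row h_2 with column h_2 entry by entry.
h_6*h_2 = h_5 = h_2*h_6, so h_6 commutes with h_2.
h_1*h_2 = h_3 but h_2*h_1 = h_4, so h_1 does not.
Collecting the elements that commute with h_2: C(h_2) = {h_2, h_5, h_6}.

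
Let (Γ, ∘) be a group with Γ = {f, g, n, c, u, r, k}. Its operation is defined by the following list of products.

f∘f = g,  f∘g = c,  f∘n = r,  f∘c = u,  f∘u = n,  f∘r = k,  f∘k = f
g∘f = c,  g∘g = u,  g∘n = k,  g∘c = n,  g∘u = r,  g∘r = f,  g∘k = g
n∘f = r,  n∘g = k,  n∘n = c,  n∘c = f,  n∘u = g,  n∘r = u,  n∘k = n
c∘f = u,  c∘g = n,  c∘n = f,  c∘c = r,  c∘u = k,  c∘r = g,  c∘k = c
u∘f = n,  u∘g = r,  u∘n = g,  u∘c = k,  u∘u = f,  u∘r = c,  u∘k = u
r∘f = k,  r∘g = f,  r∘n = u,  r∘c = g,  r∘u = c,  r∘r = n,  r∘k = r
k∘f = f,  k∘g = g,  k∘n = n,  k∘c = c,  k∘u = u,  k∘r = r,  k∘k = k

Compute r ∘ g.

f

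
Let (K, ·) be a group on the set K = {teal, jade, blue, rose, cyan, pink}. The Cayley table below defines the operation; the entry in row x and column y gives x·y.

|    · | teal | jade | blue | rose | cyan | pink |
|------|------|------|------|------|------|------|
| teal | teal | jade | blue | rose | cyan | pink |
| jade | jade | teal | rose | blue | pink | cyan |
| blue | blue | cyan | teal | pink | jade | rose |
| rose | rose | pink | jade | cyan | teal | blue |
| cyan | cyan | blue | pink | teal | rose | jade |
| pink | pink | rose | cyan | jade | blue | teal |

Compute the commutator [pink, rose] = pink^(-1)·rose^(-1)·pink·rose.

Identity is teal; from the table pink^(-1) = pink and rose^(-1) = cyan.
pink·cyan = blue
blue·pink = rose
rose·rose = cyan

cyan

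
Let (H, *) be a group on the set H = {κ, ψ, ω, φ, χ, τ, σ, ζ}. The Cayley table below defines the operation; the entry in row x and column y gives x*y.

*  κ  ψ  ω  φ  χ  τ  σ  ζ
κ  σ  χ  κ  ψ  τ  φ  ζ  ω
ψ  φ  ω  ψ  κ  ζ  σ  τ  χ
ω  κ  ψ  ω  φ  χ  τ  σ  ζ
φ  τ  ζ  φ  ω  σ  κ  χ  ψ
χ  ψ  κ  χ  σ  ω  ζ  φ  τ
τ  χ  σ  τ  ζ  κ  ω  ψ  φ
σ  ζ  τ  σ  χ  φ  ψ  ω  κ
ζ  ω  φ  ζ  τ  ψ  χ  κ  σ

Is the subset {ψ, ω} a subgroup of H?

{ψ, ω} contains the identity ω.
Checking products: every product of two elements of {ψ, ω} (read from the table) lies in {ψ, ω}, so the set is closed.
In a finite group, a nonempty closed subset is a subgroup. So {ψ, ω} ≤ H.

Yes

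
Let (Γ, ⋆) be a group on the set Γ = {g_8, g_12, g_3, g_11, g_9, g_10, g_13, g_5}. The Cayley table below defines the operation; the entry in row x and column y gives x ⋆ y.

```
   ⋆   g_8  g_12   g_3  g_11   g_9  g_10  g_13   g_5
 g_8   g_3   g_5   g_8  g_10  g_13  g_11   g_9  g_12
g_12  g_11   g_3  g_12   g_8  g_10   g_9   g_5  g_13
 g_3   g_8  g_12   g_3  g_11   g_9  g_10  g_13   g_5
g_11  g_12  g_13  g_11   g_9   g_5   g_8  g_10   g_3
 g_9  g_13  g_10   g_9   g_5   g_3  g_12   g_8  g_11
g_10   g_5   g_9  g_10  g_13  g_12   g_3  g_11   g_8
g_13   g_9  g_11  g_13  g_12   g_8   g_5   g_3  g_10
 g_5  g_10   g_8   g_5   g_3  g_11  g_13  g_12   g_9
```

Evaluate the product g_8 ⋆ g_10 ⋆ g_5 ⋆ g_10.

g_10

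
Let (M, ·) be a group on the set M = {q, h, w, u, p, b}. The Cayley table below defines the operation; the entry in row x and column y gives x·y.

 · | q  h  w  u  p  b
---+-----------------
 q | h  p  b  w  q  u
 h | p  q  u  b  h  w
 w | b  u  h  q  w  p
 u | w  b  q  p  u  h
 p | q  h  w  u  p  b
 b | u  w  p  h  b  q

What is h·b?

w

Read row h, column b: h·b = w.
(Structurally, M here is isomorphic to the cyclic group Z_6.)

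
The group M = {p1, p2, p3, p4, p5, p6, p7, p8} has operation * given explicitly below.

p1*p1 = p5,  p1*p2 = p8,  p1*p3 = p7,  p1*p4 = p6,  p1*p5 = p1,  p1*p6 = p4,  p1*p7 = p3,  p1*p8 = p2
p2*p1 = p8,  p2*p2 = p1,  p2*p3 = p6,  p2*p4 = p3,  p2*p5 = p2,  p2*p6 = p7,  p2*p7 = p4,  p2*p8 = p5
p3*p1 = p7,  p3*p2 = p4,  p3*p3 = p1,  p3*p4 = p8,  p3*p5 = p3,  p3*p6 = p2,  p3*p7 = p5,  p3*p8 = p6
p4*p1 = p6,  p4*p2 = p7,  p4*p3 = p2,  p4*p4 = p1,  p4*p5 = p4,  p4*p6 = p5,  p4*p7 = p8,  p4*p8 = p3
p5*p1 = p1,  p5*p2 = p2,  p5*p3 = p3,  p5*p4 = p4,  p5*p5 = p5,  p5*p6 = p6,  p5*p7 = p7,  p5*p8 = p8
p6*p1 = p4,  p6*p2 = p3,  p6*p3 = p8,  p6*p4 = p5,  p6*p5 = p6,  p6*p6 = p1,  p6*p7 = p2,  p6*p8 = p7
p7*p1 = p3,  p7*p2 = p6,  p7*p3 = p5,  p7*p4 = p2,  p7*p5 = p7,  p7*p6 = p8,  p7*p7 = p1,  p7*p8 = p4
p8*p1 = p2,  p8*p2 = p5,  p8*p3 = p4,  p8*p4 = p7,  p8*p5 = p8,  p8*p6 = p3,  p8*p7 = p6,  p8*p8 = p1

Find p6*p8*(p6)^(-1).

The identity is p5. In row p6, the entry p5 sits in column p4, so p6^(-1) = p4.
p6*p8 = p7
p7*p4 = p2

p2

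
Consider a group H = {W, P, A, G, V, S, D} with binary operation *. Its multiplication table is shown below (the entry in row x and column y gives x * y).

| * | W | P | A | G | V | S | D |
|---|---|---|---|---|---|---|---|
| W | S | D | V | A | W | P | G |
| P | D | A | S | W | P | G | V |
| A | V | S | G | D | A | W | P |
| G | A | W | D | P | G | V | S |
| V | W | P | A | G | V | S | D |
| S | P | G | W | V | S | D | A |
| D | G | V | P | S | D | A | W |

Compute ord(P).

7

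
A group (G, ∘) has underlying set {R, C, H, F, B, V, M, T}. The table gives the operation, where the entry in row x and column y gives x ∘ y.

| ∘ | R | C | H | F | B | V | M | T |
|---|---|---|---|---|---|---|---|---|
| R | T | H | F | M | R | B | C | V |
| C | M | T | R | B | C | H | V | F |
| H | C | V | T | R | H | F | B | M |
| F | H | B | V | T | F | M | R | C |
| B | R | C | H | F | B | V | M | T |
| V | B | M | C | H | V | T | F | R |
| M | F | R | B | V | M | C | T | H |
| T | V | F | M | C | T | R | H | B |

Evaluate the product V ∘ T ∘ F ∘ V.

C

V ∘ T = R
R ∘ F = M
M ∘ V = C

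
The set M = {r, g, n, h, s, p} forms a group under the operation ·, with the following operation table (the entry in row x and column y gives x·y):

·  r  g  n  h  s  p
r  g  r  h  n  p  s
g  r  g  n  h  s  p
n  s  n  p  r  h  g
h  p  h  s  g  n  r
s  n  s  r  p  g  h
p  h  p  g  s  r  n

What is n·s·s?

n

n·s = h
h·s = n
(Structurally, M here is isomorphic to the symmetric group S_3.)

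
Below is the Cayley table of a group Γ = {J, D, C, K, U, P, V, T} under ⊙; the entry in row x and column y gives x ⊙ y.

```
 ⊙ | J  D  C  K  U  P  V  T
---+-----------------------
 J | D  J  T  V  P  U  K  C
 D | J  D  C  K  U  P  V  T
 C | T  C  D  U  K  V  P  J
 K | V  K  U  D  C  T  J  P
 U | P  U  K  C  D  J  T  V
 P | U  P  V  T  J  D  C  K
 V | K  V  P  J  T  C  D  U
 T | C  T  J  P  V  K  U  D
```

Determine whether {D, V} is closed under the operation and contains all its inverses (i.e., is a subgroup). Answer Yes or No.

{D, V} contains the identity D.
Checking products: every product of two elements of {D, V} (read from the table) lies in {D, V}, so the set is closed.
In a finite group, a nonempty closed subset is a subgroup. So {D, V} ≤ Γ.

Yes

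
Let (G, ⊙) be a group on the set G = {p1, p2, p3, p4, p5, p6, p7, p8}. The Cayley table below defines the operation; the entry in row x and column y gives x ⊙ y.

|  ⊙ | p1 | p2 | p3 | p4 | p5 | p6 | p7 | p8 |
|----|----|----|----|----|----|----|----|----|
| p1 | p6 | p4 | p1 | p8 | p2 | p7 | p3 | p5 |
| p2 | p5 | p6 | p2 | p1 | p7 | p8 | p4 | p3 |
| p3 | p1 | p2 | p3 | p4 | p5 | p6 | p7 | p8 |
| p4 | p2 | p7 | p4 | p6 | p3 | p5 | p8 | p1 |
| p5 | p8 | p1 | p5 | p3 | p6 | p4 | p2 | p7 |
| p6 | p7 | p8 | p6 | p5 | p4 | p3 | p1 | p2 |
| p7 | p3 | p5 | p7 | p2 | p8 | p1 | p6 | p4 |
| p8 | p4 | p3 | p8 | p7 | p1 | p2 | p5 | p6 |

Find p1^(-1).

p7

First locate the identity: row p3 matches the header, so p3 is the identity.
Scan row p1 for p3: p1 ⊙ p7 = p3. Hence p1^(-1) = p7.
(Structurally, G here is isomorphic to the quaternion group Q_8.)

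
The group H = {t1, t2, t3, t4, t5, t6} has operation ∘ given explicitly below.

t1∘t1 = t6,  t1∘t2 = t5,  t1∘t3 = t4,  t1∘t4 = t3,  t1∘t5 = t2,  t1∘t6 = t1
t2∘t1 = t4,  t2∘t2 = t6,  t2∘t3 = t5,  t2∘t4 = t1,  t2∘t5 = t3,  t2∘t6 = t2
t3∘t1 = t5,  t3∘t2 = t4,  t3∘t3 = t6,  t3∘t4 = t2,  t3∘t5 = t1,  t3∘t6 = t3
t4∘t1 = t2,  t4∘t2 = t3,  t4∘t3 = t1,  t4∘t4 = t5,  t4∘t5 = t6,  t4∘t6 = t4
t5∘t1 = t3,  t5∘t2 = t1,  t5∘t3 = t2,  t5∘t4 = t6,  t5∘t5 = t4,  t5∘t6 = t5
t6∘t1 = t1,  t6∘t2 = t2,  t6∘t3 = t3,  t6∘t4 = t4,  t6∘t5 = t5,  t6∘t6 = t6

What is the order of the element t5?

3

The identity element is t6 (its row matches the header).
t5^1 = t5
t5^2 = t5 ∘ t5 = t4
t5^3 = t4 ∘ t5 = t6
The first power of t5 equal to the identity is t5^3, so ord(t5) = 3.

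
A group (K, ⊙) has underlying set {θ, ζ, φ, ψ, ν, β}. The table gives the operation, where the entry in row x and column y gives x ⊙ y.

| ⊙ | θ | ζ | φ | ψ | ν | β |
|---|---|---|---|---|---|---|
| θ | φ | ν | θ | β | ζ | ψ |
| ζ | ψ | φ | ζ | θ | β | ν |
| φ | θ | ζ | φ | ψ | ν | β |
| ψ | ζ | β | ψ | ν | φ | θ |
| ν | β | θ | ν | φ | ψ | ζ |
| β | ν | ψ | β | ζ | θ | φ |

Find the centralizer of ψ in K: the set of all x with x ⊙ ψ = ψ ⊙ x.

{ν, φ, ψ}

Compare row ψ with column ψ entry by entry.
ν ⊙ ψ = φ = ψ ⊙ ν, so ν commutes with ψ.
β ⊙ ψ = ζ but ψ ⊙ β = θ, so β does not.
Collecting the elements that commute with ψ: C(ψ) = {ν, φ, ψ}.
(Structurally, K here is isomorphic to the symmetric group S_3.)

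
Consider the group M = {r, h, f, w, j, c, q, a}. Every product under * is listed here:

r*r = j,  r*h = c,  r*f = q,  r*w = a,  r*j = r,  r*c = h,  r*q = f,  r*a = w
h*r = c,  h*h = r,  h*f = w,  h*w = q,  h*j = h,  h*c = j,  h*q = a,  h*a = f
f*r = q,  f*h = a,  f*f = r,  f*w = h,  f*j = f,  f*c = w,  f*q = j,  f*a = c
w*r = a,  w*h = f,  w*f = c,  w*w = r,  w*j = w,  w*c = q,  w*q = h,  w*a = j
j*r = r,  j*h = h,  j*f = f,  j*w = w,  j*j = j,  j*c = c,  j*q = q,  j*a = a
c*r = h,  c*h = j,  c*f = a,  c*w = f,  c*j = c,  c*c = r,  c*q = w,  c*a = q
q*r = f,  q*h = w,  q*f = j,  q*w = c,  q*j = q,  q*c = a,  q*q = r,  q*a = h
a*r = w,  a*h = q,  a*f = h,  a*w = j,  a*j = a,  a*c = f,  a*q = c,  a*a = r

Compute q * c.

Read row q, column c: q * c = a.
(Structurally, M here is isomorphic to the quaternion group Q_8.)

a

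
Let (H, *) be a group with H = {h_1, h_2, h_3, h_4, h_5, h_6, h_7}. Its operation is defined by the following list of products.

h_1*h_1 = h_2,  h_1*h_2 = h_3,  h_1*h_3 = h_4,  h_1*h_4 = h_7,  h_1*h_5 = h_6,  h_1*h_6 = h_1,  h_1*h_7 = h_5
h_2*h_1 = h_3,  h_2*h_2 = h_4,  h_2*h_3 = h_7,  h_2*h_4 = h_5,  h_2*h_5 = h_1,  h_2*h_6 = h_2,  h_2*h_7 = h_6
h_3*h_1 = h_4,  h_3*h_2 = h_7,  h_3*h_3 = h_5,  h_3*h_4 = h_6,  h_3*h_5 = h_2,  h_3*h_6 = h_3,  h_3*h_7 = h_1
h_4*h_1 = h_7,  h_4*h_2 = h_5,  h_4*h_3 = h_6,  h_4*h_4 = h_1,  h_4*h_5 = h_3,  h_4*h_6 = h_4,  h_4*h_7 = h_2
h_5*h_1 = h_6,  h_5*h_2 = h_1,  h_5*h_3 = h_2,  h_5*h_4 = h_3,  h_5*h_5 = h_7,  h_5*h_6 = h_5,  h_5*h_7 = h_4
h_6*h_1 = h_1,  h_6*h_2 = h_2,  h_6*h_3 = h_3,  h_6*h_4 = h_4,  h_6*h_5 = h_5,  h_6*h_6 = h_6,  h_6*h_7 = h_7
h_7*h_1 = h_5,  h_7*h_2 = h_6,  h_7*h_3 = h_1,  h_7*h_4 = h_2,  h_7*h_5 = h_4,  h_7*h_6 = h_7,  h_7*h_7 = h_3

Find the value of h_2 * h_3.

h_7

Read row h_2, column h_3: h_2 * h_3 = h_7.
(Structurally, H here is isomorphic to the cyclic group Z_7.)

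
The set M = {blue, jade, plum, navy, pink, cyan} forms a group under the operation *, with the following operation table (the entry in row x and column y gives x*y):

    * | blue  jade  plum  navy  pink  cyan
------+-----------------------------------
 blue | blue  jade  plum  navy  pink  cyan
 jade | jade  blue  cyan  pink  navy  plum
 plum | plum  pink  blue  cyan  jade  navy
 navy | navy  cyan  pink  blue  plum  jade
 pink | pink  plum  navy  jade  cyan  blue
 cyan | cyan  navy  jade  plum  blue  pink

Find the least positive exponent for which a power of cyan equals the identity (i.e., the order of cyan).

The identity element is blue (its row matches the header).
cyan^1 = cyan
cyan^2 = cyan*cyan = pink
cyan^3 = pink*cyan = blue
The first power of cyan equal to the identity is cyan^3, so ord(cyan) = 3.

3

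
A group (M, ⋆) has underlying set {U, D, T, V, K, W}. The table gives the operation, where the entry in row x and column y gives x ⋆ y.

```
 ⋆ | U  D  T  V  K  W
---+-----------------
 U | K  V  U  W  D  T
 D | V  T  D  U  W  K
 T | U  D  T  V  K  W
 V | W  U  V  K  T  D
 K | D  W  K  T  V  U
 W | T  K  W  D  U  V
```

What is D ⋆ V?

Read row D, column V: D ⋆ V = U.

U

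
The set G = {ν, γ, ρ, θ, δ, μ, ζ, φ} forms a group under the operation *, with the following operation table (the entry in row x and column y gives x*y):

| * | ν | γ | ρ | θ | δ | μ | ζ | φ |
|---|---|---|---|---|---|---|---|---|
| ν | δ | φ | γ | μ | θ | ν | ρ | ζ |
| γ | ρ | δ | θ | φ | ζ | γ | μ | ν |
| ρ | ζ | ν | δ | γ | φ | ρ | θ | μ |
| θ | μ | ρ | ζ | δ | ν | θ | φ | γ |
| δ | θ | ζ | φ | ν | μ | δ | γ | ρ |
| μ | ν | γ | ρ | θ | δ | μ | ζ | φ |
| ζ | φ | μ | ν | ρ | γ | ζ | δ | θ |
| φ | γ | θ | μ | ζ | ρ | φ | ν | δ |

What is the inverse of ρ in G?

First locate the identity: row μ matches the header, so μ is the identity.
Scan row ρ for μ: ρ*φ = μ. Hence ρ^(-1) = φ.

φ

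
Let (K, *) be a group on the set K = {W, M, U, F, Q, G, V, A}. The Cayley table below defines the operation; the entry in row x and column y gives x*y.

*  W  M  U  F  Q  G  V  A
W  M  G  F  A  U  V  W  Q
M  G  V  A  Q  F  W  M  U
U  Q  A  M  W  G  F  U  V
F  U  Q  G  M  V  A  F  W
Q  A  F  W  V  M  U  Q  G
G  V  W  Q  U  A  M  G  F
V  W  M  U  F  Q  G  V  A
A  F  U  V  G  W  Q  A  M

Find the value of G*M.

W

Read row G, column M: G*M = W.
(Structurally, K here is isomorphic to the quaternion group Q_8.)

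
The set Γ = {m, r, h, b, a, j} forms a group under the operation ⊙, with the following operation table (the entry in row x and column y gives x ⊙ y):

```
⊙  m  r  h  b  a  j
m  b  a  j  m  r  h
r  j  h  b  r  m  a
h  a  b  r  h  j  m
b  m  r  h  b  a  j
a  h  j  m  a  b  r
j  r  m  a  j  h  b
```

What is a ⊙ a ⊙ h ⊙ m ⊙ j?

a ⊙ a = b
b ⊙ h = h
h ⊙ m = a
a ⊙ j = r

r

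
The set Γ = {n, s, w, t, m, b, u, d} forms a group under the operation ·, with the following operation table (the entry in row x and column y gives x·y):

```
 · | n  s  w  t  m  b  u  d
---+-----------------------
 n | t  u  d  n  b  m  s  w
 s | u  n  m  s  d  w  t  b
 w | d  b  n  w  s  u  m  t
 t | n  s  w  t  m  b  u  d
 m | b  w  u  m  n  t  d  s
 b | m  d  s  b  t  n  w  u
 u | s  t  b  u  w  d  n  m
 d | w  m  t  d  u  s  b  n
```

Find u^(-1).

First locate the identity: row t matches the header, so t is the identity.
Scan row u for t: u·s = t. Hence u^(-1) = s.

s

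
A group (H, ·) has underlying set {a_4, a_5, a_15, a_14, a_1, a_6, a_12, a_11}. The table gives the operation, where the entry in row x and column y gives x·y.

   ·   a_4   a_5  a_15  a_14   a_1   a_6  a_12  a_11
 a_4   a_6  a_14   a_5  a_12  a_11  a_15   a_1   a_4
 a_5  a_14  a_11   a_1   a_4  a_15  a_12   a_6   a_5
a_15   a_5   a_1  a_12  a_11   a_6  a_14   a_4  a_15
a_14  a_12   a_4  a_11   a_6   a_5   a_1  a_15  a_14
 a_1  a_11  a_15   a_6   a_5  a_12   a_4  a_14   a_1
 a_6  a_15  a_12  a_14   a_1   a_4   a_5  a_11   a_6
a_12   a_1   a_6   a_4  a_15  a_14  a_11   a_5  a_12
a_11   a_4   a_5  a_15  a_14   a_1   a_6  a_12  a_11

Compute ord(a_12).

4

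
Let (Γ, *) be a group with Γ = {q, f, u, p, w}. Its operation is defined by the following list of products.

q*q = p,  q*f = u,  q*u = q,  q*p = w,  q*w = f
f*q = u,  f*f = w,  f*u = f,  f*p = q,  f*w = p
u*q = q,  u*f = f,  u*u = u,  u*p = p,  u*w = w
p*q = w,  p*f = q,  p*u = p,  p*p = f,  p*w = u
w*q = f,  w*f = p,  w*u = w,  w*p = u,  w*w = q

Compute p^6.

p^1 = p
p^2 = p * p = f
p^3 = f * p = q
p^4 = q * p = w
p^5 = w * p = u
p^6 = u * p = p
(Structurally, Γ here is isomorphic to the cyclic group Z_5.)

p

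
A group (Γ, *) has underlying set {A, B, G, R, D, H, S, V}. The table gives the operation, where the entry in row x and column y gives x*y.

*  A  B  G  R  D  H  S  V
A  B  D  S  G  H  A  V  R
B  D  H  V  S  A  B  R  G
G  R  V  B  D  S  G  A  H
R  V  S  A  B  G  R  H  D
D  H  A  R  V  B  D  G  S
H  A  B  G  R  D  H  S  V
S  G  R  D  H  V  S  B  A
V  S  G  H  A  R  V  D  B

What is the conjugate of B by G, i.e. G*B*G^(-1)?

B

The identity is H. In row G, the entry H sits in column V, so G^(-1) = V.
G*B = V
V*V = B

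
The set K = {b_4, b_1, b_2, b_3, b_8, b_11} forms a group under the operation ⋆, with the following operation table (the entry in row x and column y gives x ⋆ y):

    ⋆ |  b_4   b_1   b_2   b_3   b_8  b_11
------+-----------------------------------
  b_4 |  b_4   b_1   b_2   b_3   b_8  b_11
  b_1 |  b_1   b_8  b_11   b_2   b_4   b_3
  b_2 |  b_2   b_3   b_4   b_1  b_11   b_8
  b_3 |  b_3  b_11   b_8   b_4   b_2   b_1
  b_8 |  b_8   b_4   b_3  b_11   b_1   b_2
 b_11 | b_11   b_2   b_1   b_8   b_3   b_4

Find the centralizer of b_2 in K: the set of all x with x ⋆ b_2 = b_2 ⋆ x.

Compare row b_2 with column b_2 entry by entry.
b_3 ⋆ b_2 = b_8 but b_2 ⋆ b_3 = b_1, so b_3 does not.
Collecting the elements that commute with b_2: C(b_2) = {b_2, b_4}.
(Structurally, K here is isomorphic to the symmetric group S_3.)

{b_2, b_4}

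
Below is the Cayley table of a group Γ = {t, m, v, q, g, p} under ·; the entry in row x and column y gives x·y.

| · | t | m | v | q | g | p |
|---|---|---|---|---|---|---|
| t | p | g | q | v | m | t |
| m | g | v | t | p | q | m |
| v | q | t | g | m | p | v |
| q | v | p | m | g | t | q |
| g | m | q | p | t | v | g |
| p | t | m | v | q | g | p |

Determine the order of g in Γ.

The identity element is p (its row matches the header).
g^1 = g
g^2 = g·g = v
g^3 = v·g = p
The first power of g equal to the identity is g^3, so ord(g) = 3.

3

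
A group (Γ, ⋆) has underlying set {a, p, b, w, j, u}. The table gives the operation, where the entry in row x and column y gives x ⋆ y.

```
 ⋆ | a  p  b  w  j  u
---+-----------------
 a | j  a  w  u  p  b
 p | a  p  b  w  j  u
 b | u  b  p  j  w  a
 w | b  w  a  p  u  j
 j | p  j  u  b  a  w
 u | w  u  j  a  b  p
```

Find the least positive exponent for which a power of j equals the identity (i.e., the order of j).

3

The identity element is p (its row matches the header).
j^1 = j
j^2 = j ⋆ j = a
j^3 = a ⋆ j = p
The first power of j equal to the identity is j^3, so ord(j) = 3.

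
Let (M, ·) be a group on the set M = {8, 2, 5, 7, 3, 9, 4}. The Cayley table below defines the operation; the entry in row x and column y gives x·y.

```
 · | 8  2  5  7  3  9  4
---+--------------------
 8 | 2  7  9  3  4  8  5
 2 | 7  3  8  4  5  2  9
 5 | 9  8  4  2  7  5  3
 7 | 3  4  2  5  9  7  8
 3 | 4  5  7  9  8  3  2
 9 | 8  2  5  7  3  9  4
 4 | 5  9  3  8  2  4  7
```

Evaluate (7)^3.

2

7^1 = 7
7^2 = 7·7 = 5
7^3 = 5·7 = 2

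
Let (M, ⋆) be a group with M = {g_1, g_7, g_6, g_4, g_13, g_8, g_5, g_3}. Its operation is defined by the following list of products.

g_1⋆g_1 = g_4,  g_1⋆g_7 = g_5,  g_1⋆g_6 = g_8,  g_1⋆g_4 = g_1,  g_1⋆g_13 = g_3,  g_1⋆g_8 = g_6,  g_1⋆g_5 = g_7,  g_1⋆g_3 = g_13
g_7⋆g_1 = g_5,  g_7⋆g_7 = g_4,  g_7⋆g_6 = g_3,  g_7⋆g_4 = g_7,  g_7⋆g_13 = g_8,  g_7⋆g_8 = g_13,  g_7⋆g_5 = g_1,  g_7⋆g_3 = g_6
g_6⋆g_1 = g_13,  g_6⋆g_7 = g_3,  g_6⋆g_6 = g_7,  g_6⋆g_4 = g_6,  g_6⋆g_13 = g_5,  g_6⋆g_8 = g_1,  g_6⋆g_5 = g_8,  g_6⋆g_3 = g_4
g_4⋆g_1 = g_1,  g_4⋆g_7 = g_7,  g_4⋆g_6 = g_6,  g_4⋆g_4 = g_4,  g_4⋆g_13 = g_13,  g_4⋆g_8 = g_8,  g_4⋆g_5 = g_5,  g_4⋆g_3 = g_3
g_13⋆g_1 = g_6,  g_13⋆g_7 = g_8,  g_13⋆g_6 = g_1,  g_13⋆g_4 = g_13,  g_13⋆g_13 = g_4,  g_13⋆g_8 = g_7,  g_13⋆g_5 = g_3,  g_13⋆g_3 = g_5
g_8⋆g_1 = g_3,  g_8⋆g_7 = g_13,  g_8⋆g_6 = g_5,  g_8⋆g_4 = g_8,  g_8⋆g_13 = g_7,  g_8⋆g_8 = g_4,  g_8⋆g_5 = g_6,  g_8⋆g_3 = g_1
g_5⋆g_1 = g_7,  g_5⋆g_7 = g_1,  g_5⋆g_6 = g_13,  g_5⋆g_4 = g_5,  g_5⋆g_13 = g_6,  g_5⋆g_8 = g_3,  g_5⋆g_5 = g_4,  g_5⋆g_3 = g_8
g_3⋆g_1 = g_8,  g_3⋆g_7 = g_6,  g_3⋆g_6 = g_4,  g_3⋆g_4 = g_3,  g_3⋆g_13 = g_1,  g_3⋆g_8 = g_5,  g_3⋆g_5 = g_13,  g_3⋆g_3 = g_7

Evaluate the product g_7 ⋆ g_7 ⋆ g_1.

g_7 ⋆ g_7 = g_4
g_4 ⋆ g_1 = g_1
(Structurally, M here is isomorphic to the dihedral group D_4.)

g_1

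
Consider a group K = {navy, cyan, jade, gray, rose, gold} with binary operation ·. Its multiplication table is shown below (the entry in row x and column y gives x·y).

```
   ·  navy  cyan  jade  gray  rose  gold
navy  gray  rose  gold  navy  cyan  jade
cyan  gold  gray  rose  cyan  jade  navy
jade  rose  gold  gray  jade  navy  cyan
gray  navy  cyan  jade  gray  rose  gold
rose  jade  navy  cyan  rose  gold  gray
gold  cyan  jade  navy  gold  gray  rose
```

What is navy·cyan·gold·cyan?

cyan

navy·cyan = rose
rose·gold = gray
gray·cyan = cyan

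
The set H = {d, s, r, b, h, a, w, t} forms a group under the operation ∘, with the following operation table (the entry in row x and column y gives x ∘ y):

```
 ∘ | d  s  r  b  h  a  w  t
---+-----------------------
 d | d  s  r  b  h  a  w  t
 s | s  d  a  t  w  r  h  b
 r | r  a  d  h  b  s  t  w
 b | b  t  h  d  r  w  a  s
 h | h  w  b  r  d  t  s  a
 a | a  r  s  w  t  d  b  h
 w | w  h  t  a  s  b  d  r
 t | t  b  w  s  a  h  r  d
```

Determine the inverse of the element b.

b

First locate the identity: row d matches the header, so d is the identity.
Scan row b for d: b ∘ b = d. Hence b^(-1) = b.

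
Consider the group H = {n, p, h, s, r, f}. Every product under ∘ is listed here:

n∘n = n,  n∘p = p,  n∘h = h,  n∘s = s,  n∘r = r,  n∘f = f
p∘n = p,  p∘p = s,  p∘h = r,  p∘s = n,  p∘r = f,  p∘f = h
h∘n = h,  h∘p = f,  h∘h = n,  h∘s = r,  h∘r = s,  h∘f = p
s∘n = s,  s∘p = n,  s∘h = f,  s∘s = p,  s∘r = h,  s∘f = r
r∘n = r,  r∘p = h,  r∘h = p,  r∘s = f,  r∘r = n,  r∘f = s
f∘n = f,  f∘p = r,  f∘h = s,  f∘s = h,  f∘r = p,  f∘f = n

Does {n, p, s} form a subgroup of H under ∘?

{n, p, s} contains the identity n.
Checking products: every product of two elements of {n, p, s} (read from the table) lies in {n, p, s}, so the set is closed.
In a finite group, a nonempty closed subset is a subgroup. So {n, p, s} ≤ H.

Yes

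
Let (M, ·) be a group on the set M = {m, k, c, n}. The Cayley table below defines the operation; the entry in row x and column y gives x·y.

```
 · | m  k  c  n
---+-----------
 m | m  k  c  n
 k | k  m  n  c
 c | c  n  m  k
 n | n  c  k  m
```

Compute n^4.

n^1 = n
n^2 = n·n = m
n^3 = m·n = n
n^4 = n·n = m

m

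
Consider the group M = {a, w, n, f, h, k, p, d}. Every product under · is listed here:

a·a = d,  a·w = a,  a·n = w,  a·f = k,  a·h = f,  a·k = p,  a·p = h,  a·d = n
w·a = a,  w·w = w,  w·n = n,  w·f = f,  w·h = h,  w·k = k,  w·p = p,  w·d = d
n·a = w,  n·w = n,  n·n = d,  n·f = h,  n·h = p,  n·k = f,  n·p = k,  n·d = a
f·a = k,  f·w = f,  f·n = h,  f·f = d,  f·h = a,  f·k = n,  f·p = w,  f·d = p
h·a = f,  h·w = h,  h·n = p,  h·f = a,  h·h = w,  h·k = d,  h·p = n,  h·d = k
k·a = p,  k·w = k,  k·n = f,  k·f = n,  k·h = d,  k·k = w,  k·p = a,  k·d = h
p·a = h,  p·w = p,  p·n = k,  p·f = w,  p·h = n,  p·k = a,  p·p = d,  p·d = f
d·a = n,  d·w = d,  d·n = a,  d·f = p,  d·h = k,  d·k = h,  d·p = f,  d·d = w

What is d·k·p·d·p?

h

d·k = h
h·p = n
n·d = a
a·p = h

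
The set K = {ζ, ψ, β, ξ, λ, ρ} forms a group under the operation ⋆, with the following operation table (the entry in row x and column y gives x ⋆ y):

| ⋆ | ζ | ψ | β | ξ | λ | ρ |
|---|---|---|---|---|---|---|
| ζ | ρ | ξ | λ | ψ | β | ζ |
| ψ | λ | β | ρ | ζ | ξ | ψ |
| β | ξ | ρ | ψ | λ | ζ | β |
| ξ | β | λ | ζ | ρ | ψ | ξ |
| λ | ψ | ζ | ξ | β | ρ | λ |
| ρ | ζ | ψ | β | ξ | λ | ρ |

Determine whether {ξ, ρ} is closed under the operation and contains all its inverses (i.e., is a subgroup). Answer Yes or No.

{ξ, ρ} contains the identity ρ.
Checking products: every product of two elements of {ξ, ρ} (read from the table) lies in {ξ, ρ}, so the set is closed.
In a finite group, a nonempty closed subset is a subgroup. So {ξ, ρ} ≤ K.

Yes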